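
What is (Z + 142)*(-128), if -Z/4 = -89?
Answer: -63744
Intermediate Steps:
Z = 356 (Z = -4*(-89) = 356)
(Z + 142)*(-128) = (356 + 142)*(-128) = 498*(-128) = -63744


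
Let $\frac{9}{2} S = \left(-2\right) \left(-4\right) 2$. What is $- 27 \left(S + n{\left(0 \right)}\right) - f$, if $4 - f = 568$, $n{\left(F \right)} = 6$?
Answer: $306$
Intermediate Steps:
$S = \frac{32}{9}$ ($S = \frac{2 \left(-2\right) \left(-4\right) 2}{9} = \frac{2 \cdot 8 \cdot 2}{9} = \frac{2}{9} \cdot 16 = \frac{32}{9} \approx 3.5556$)
$f = -564$ ($f = 4 - 568 = -564$)
$- 27 \left(S + n{\left(0 \right)}\right) - f = - 27 \left(\frac{32}{9} + 6\right) - -564 = \left(-27\right) \frac{86}{9} + 564 = -258 + 564 = 306$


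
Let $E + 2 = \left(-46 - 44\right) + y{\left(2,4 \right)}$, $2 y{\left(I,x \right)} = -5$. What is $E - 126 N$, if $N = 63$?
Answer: $- \frac{16065}{2} \approx -8032.5$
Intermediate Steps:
$y{\left(I,x \right)} = - \frac{5}{2}$ ($y{\left(I,x \right)} = \frac{1}{2} \left(-5\right) = - \frac{5}{2}$)
$E = - \frac{189}{2}$ ($E = -2 - \frac{185}{2} = - \frac{189}{2} \approx -94.5$)
$E - 126 N = - \frac{189}{2} - 7938 = - \frac{16065}{2}$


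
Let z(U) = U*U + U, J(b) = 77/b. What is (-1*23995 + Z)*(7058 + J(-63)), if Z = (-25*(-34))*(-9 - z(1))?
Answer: -235308255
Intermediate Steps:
z(U) = U + U**2 (z(U) = U**2 + U = U + U**2)
Z = -9350 (Z = (-25*(-34))*(-9 - (1 + 1)) = 850*(-9 - 2) = 850*(-11) = -9350)
(-1*23995 + Z)*(7058 + J(-63)) = (-1*23995 - 9350)*(7058 + 77/(-63)) = (-23995 - 9350)*(7058 + 77*(-1/63)) = -33345*(7058 - 11/9) = -33345*63511/9 = -235308255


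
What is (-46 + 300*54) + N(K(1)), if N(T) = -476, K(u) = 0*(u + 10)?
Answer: 15678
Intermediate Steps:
K(u) = 0 (K(u) = 0*(10 + u) = 0)
(-46 + 300*54) + N(K(1)) = (-46 + 300*54) - 476 = (-46 + 16200) - 476 = 16154 - 476 = 15678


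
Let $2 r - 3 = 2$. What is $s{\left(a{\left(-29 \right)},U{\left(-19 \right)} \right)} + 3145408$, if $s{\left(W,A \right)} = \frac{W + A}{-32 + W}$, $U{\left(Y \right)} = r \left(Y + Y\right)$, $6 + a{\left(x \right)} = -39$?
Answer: $\frac{34599508}{11} \approx 3.1454 \cdot 10^{6}$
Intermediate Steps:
$r = \frac{5}{2}$ ($r = \frac{3}{2} + \frac{1}{2} \cdot 2 = \frac{3}{2} + 1 = \frac{5}{2} \approx 2.5$)
$a{\left(x \right)} = -45$ ($a{\left(x \right)} = -6 - 39 = -45$)
$U{\left(Y \right)} = 5 Y$ ($U{\left(Y \right)} = \frac{5 \left(Y + Y\right)}{2} = \frac{5 \cdot 2 Y}{2} = 5 Y$)
$s{\left(W,A \right)} = \frac{A + W}{-32 + W}$
$s{\left(a{\left(-29 \right)},U{\left(-19 \right)} \right)} + 3145408 = \frac{5 \left(-19\right) - 45}{-32 - 45} + 3145408 = \frac{-95 - 45}{-77} + 3145408 = \left(- \frac{1}{77}\right) \left(-140\right) + 3145408 = \frac{20}{11} + 3145408 = \frac{34599508}{11}$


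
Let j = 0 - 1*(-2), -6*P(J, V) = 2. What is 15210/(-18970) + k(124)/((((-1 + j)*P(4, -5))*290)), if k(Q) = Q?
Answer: -573387/275065 ≈ -2.0845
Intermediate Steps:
P(J, V) = -⅓ (P(J, V) = -⅙*2 = -⅓)
j = 2 (j = 0 + 2 = 2)
15210/(-18970) + k(124)/((((-1 + j)*P(4, -5))*290)) = 15210/(-18970) + 124/((((-1 + 2)*(-⅓))*290)) = 15210*(-1/18970) + 124/(((1*(-⅓))*290)) = -1521/1897 + 124/((-⅓*290)) = -1521/1897 + 124/(-290/3) = -1521/1897 + 124*(-3/290) = -1521/1897 - 186/145 = -573387/275065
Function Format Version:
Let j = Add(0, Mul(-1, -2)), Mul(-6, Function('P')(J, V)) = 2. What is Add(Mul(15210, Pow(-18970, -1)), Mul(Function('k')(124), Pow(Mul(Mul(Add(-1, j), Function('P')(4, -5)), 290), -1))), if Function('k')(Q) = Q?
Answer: Rational(-573387, 275065) ≈ -2.0845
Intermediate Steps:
Function('P')(J, V) = Rational(-1, 3) (Function('P')(J, V) = Mul(Rational(-1, 6), 2) = Rational(-1, 3))
j = 2 (j = Add(0, 2) = 2)
Add(Mul(15210, Pow(-18970, -1)), Mul(Function('k')(124), Pow(Mul(Mul(Add(-1, j), Function('P')(4, -5)), 290), -1))) = Add(Mul(15210, Pow(-18970, -1)), Mul(124, Pow(Mul(Mul(Add(-1, 2), Rational(-1, 3)), 290), -1))) = Add(Mul(15210, Rational(-1, 18970)), Mul(124, Pow(Mul(Mul(1, Rational(-1, 3)), 290), -1))) = Add(Rational(-1521, 1897), Mul(124, Pow(Mul(Rational(-1, 3), 290), -1))) = Add(Rational(-1521, 1897), Mul(124, Pow(Rational(-290, 3), -1))) = Add(Rational(-1521, 1897), Mul(124, Rational(-3, 290))) = Add(Rational(-1521, 1897), Rational(-186, 145)) = Rational(-573387, 275065)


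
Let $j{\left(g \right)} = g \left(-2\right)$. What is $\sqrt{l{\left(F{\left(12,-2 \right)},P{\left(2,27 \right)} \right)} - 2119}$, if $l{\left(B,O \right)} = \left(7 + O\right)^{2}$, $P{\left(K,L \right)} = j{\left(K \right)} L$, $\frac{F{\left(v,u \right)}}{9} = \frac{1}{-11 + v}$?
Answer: $3 \sqrt{898} \approx 89.9$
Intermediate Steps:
$j{\left(g \right)} = - 2 g$
$F{\left(v,u \right)} = \frac{9}{-11 + v}$
$P{\left(K,L \right)} = - 2 K L$
$\sqrt{l{\left(F{\left(12,-2 \right)},P{\left(2,27 \right)} \right)} - 2119} = \sqrt{\left(7 - 4 \cdot 27\right)^{2} - 2119} = \sqrt{\left(7 - 108\right)^{2} - 2119} = \sqrt{\left(-101\right)^{2} - 2119} = \sqrt{10201 - 2119} = \sqrt{8082} = 3 \sqrt{898}$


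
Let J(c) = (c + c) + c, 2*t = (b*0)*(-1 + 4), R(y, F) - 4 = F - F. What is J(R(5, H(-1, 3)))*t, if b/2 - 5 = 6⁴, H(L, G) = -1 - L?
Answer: 0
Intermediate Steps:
b = 2602 (b = 10 + 2*6⁴ = 10 + 2*1296 = 10 + 2592 = 2602)
R(y, F) = 4 (R(y, F) = 4 + (F - F) = 4 + 0 = 4)
t = 0 (t = ((2602*0)*(-1 + 4))/2 = (0*3)/2 = (½)*0 = 0)
J(c) = 3*c (J(c) = 2*c + c = 3*c)
J(R(5, H(-1, 3)))*t = (3*4)*0 = 12*0 = 0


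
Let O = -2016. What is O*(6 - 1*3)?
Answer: -6048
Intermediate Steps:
O*(6 - 1*3) = -2016*(6 - 1*3) = -2016*(6 - 3) = -2016*3 = -6048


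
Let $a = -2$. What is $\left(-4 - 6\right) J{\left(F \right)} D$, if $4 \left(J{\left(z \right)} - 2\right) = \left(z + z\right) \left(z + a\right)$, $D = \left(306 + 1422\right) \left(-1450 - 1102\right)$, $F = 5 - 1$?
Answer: $264591360$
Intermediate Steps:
$F = 4$ ($F = 5 - 1 = 4$)
$D = -4409856$ ($D = 1728 \left(-2552\right) = -4409856$)
$J{\left(z \right)} = 2 + \frac{z \left(-2 + z\right)}{2}$ ($J{\left(z \right)} = 2 + \frac{\left(z + z\right) \left(z - 2\right)}{4} = 2 + \frac{2 z \left(-2 + z\right)}{4} = 2 + \frac{z \left(-2 + z\right)}{2}$)
$\left(-4 - 6\right) J{\left(F \right)} D = \left(-4 - 6\right) \left(2 + \frac{4^{2}}{2} - 4\right) \left(-4409856\right) = - 10 \left(2 + \frac{1}{2} \cdot 16 - 4\right) \left(-4409856\right) = - 10 \left(2 + 8 - 4\right) \left(-4409856\right) = \left(-10\right) 6 \left(-4409856\right) = \left(-60\right) \left(-4409856\right) = 264591360$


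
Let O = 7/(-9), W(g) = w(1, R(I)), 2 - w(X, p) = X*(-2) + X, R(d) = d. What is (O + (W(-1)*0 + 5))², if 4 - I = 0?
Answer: 1444/81 ≈ 17.827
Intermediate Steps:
I = 4 (I = 4 - 1*0 = 4 + 0 = 4)
w(X, p) = 2 + X (w(X, p) = 2 - (X*(-2) + X) = 2 - (-2*X + X) = 2 - (-1)*X = 2 + X)
W(g) = 3 (W(g) = 2 + 1 = 3)
O = -7/9 (O = 7*(-⅑) = -7/9 ≈ -0.77778)
(O + (W(-1)*0 + 5))² = (-7/9 + (3*0 + 5))² = (-7/9 + (0 + 5))² = (-7/9 + 5)² = (38/9)² = 1444/81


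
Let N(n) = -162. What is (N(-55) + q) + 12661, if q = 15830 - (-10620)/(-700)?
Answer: 990984/35 ≈ 28314.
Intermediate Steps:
q = 553519/35 (q = 15830 - (-10620)*(-1)/700 = 15830 - 1*531/35 = 15830 - 531/35 = 553519/35 ≈ 15815.)
(N(-55) + q) + 12661 = (-162 + 553519/35) + 12661 = 547849/35 + 12661 = 990984/35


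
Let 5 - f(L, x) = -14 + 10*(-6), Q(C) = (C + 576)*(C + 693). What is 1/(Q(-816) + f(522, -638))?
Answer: 1/29599 ≈ 3.3785e-5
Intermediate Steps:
Q(C) = (576 + C)*(693 + C)
f(L, x) = 79 (f(L, x) = 5 - (-14 + 10*(-6)) = 5 - (-14 - 60) = 5 - 1*(-74) = 5 + 74 = 79)
1/(Q(-816) + f(522, -638)) = 1/((399168 + (-816)² + 1269*(-816)) + 79) = 1/((399168 + 665856 - 1035504) + 79) = 1/(29520 + 79) = 1/29599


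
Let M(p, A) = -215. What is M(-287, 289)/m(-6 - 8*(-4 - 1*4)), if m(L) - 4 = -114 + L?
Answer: 215/52 ≈ 4.1346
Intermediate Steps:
m(L) = -110 + L (m(L) = 4 + (-114 + L) = -110 + L)
M(-287, 289)/m(-6 - 8*(-4 - 1*4)) = -215/(-110 + (-6 - 8*(-4 - 1*4))) = -215/(-110 + (-6 - 8*(-4 - 4))) = -215/(-110 + (-6 - 8*(-8))) = -215/(-110 + (-6 + 64)) = -215/(-110 + 58) = -215/(-52) = -215*(-1/52) = 215/52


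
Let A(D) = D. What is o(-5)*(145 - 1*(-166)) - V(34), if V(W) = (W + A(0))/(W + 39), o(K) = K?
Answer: -113549/73 ≈ -1555.5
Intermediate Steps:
V(W) = W/(39 + W) (V(W) = (W + 0)/(W + 39) = W/(39 + W))
o(-5)*(145 - 1*(-166)) - V(34) = -5*(145 - 1*(-166)) - 34/(39 + 34) = -5*(145 + 166) - 34/73 = -5*311 - 34/73 = -1555 - 1*34/73 = -1555 - 34/73 = -113549/73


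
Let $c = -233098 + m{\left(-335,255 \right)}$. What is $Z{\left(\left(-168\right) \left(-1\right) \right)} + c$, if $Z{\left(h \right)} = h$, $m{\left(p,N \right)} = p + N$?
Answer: $-233010$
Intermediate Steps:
$m{\left(p,N \right)} = N + p$
$c = -233178$ ($c = -233098 + \left(255 - 335\right) = -233098 - 80 = -233178$)
$Z{\left(\left(-168\right) \left(-1\right) \right)} + c = \left(-168\right) \left(-1\right) - 233178 = 168 - 233178 = -233010$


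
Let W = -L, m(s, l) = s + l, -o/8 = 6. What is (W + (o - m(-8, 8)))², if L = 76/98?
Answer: 5712100/2401 ≈ 2379.1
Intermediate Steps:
o = -48 (o = -8*6 = -48)
m(s, l) = l + s
L = 38/49 (L = 76*(1/98) = 38/49 ≈ 0.77551)
W = -38/49 (W = -1*38/49 = -38/49 ≈ -0.77551)
(W + (o - m(-8, 8)))² = (-38/49 + (-48 - (8 - 8)))² = (-38/49 + (-48 - 1*0))² = (-38/49 + (-48 + 0))² = (-38/49 - 48)² = (-2390/49)² = 5712100/2401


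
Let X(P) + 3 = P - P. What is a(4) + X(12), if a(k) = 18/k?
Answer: 3/2 ≈ 1.5000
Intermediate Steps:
X(P) = -3 (X(P) = -3 + (P - P) = -3 + 0 = -3)
a(4) + X(12) = 18/4 - 3 = 18*(¼) - 3 = 9/2 - 3 = 3/2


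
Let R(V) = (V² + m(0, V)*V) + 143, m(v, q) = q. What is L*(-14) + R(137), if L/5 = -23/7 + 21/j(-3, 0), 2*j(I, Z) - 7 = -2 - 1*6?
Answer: 40851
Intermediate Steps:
j(I, Z) = -½ (j(I, Z) = 7/2 + (-2 - 1*6)/2 = 7/2 + (-2 - 6)/2 = 7/2 + (½)*(-8) = 7/2 - 4 = -½)
R(V) = 143 + 2*V² (R(V) = (V² + V*V) + 143 = (V² + V²) + 143 = 2*V² + 143 = 143 + 2*V²)
L = -1585/7 (L = 5*(-23/7 + 21/(-½)) = 5*(-23*⅐ + 21*(-2)) = 5*(-23/7 - 42) = 5*(-317/7) = -1585/7 ≈ -226.43)
L*(-14) + R(137) = -1585/7*(-14) + (143 + 2*137²) = 3170 + (143 + 2*18769) = 3170 + (143 + 37538) = 3170 + 37681 = 40851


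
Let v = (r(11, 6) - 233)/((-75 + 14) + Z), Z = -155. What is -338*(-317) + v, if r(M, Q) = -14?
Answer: 23143783/216 ≈ 1.0715e+5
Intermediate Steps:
v = 247/216 (v = (-14 - 233)/((-75 + 14) - 155) = -247/(-61 - 155) = -247/(-216) = -247*(-1/216) = 247/216 ≈ 1.1435)
-338*(-317) + v = -338*(-317) + 247/216 = 107146 + 247/216 = 23143783/216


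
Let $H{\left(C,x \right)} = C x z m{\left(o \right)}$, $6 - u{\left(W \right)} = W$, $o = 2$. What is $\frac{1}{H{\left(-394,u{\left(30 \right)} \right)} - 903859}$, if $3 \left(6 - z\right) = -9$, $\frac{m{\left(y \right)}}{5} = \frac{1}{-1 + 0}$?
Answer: $- \frac{1}{1329379} \approx -7.5223 \cdot 10^{-7}$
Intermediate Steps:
$u{\left(W \right)} = 6 - W$
$m{\left(y \right)} = -5$ ($m{\left(y \right)} = \frac{5}{-1 + 0} = \frac{5}{-1} = 5 \left(-1\right) = -5$)
$z = 9$ ($z = 6 - -3 = 6 + 3 = 9$)
$H{\left(C,x \right)} = - 45 C x$ ($H{\left(C,x \right)} = C x 9 \left(-5\right) = 9 C x \left(-5\right) = - 45 C x$)
$\frac{1}{H{\left(-394,u{\left(30 \right)} \right)} - 903859} = \frac{1}{\left(-45\right) \left(-394\right) \left(6 - 30\right) - 903859} = \frac{1}{\left(-45\right) \left(-394\right) \left(-24\right) - 903859} = \frac{1}{-425520 - 903859} = \frac{1}{-1329379} = - \frac{1}{1329379}$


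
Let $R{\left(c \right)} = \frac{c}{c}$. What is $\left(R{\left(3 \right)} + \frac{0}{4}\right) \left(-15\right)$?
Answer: $-15$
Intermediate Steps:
$R{\left(c \right)} = 1$
$\left(R{\left(3 \right)} + \frac{0}{4}\right) \left(-15\right) = \left(1 + \frac{0}{4}\right) \left(-15\right) = \left(1 + 0 \cdot \frac{1}{4}\right) \left(-15\right) = \left(1 + 0\right) \left(-15\right) = 1 \left(-15\right) = -15$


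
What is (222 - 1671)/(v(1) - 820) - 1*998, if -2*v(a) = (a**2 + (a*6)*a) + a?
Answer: -820903/824 ≈ -996.24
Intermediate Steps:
v(a) = -7*a**2/2 - a/2 (v(a) = -((a**2 + (a*6)*a) + a)/2 = -((a**2 + (6*a)*a) + a)/2 = -((a**2 + 6*a**2) + a)/2 = -(7*a**2 + a)/2 = -(a + 7*a**2)/2 = -7*a**2/2 - a/2)
(222 - 1671)/(v(1) - 820) - 1*998 = (222 - 1671)/(-1/2*1*(1 + 7*1) - 820) - 1*998 = -1449/(-1/2*1*(1 + 7) - 820) - 998 = -1449/(-1/2*1*8 - 820) - 998 = -1449/(-4 - 820) - 998 = -1449/(-824) - 998 = -1449*(-1/824) - 998 = 1449/824 - 998 = -820903/824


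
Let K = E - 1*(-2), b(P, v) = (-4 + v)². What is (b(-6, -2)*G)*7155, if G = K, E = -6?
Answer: -1030320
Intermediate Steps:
K = -4 (K = -6 - 1*(-2) = -6 + 2 = -4)
G = -4
(b(-6, -2)*G)*7155 = ((-4 - 2)²*(-4))*7155 = ((-6)²*(-4))*7155 = (36*(-4))*7155 = -144*7155 = -1030320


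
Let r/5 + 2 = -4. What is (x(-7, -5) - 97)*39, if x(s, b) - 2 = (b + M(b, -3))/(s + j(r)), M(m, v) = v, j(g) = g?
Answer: -136773/37 ≈ -3696.6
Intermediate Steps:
r = -30 (r = -10 + 5*(-4) = -10 - 20 = -30)
x(s, b) = 2 + (-3 + b)/(-30 + s) (x(s, b) = 2 + (b - 3)/(s - 30) = 2 + (-3 + b)/(-30 + s))
(x(-7, -5) - 97)*39 = ((-63 - 5 + 2*(-7))/(-30 - 7) - 97)*39 = ((-63 - 5 - 14)/(-37) - 97)*39 = (-1/37*(-82) - 97)*39 = (82/37 - 97)*39 = -3507/37*39 = -136773/37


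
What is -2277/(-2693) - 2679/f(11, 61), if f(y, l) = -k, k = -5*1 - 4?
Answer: -2398018/8079 ≈ -296.82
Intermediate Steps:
k = -9 (k = -5 - 4 = -9)
f(y, l) = 9 (f(y, l) = -1*(-9) = 9)
-2277/(-2693) - 2679/f(11, 61) = -2277/(-2693) - 2679/9 = -2277*(-1/2693) - 2679*⅑ = 2277/2693 - 893/3 = -2398018/8079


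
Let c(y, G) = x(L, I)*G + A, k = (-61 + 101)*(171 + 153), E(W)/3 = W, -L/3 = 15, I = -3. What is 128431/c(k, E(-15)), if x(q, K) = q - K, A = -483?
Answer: 128431/1407 ≈ 91.280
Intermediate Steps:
L = -45 (L = -3*15 = -45)
E(W) = 3*W
k = 12960 (k = 40*324 = 12960)
c(y, G) = -483 - 42*G (c(y, G) = (-45 - 1*(-3))*G - 483 = (-45 + 3)*G - 483 = -42*G - 483 = -483 - 42*G)
128431/c(k, E(-15)) = 128431/(-483 - 126*(-15)) = 128431/(-483 - 42*(-45)) = 128431/(-483 + 1890) = 128431/1407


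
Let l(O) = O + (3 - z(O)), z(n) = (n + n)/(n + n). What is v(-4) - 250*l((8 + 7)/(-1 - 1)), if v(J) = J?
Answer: 1371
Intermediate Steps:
z(n) = 1 (z(n) = (2*n)/((2*n)) = (2*n)*(1/(2*n)) = 1)
l(O) = 2 + O (l(O) = O + (3 - 1*1) = O + (3 - 1) = O + 2 = 2 + O)
v(-4) - 250*l((8 + 7)/(-1 - 1)) = -4 - 250*(2 + (8 + 7)/(-1 - 1)) = -4 - 250*(2 + 15/(-2)) = -4 - 250*(2 + 15*(-½)) = -4 - 250*(2 - 15/2) = -4 - 250*(-11/2) = -4 + 1375 = 1371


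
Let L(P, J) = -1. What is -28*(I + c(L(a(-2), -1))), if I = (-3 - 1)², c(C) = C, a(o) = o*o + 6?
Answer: -420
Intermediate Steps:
a(o) = 6 + o² (a(o) = o² + 6 = 6 + o²)
I = 16 (I = (-4)² = 16)
-28*(I + c(L(a(-2), -1))) = -28*(16 - 1) = -28*15 = -420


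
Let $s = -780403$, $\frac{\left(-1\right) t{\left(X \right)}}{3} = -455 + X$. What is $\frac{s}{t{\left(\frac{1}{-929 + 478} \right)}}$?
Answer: $- \frac{351961753}{615618} \approx -571.72$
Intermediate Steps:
$t{\left(X \right)} = 1365 - 3 X$ ($t{\left(X \right)} = - 3 \left(-455 + X\right) = 1365 - 3 X$)
$\frac{s}{t{\left(\frac{1}{-929 + 478} \right)}} = - \frac{780403}{1365 - \frac{3}{-929 + 478}} = - \frac{780403}{1365 - \frac{3}{-451}} = - \frac{780403}{1365 - - \frac{3}{451}} = - \frac{780403}{1365 + \frac{3}{451}} = - \frac{780403}{\frac{615618}{451}} = \left(-780403\right) \frac{451}{615618} = - \frac{351961753}{615618}$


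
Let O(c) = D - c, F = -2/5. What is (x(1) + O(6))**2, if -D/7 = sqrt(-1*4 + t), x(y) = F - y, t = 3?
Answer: 144/25 + 518*I/5 ≈ 5.76 + 103.6*I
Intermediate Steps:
F = -2/5 (F = -2*1/5 = -2/5 ≈ -0.40000)
x(y) = -2/5 - y
D = -7*I (D = -7*sqrt(-1*4 + 3) = -7*sqrt(-4 + 3) = -7*I ≈ -7.0*I)
O(c) = -c - 7*I (O(c) = -7*I - c = -c - 7*I)
(x(1) + O(6))**2 = ((-2/5 - 1*1) + (-1*6 - 7*I))**2 = ((-2/5 - 1) + (-6 - 7*I))**2 = (-7/5 + (-6 - 7*I))**2 = (-37/5 - 7*I)**2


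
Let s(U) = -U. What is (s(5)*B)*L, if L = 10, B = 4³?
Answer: -3200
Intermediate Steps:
B = 64
(s(5)*B)*L = (-1*5*64)*10 = -5*64*10 = -320*10 = -3200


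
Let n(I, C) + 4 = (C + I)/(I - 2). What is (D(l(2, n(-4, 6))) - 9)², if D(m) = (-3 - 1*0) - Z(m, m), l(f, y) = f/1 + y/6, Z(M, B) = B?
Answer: 57121/324 ≈ 176.30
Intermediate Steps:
n(I, C) = -4 + (C + I)/(-2 + I) (n(I, C) = -4 + (C + I)/(I - 2) = -4 + (C + I)/(-2 + I))
l(f, y) = f + y/6 (l(f, y) = f*1 + y*(⅙) = f + y/6)
D(m) = -3 - m (D(m) = (-3 - 1*0) - m = (-3 + 0) - m = -3 - m)
(D(l(2, n(-4, 6))) - 9)² = ((-3 - (2 + ((8 + 6 - 3*(-4))/(-2 - 4))/6)) - 9)² = ((-3 - (2 + ((8 + 6 + 12)/(-6))/6)) - 9)² = ((-3 - (2 + (-⅙*26)/6)) - 9)² = ((-3 - (2 + (⅙)*(-13/3))) - 9)² = ((-3 - (2 - 13/18)) - 9)² = ((-3 - 1*23/18) - 9)² = ((-3 - 23/18) - 9)² = (-77/18 - 9)² = (-239/18)² = 57121/324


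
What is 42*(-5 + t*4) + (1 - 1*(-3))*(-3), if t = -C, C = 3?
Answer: -726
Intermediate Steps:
t = -3 (t = -1*3 = -3)
42*(-5 + t*4) + (1 - 1*(-3))*(-3) = 42*(-5 - 3*4) + (1 - 1*(-3))*(-3) = 42*(-5 - 12) + (1 + 3)*(-3) = 42*(-17) + 4*(-3) = -714 - 12 = -726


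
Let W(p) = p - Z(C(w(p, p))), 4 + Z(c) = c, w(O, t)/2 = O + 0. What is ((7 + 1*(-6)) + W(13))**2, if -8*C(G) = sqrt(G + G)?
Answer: (72 + sqrt(13))**2/16 ≈ 357.26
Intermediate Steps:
w(O, t) = 2*O (w(O, t) = 2*(O + 0) = 2*O)
C(G) = -sqrt(2)*sqrt(G)/8 (C(G) = -sqrt(G + G)/8 = -sqrt(2)*sqrt(G)/8)
Z(c) = -4 + c
W(p) = 4 + p + sqrt(p)/4 (W(p) = p - (-4 - sqrt(2)*sqrt(2*p)/8) = p - (-4 - sqrt(2)*sqrt(2)*sqrt(p)/8) = p - (-4 - sqrt(p)/4) = p + (4 + sqrt(p)/4) = 4 + p + sqrt(p)/4)
((7 + 1*(-6)) + W(13))**2 = ((7 + 1*(-6)) + (4 + 13 + sqrt(13)/4))**2 = ((7 - 6) + (17 + sqrt(13)/4))**2 = (1 + (17 + sqrt(13)/4))**2 = (18 + sqrt(13)/4)**2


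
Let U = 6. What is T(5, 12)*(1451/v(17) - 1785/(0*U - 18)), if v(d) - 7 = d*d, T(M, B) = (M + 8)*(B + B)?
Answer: 1201369/37 ≈ 32469.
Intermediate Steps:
T(M, B) = 2*B*(8 + M) (T(M, B) = (8 + M)*(2*B) = 2*B*(8 + M))
v(d) = 7 + d**2 (v(d) = 7 + d*d = 7 + d**2)
T(5, 12)*(1451/v(17) - 1785/(0*U - 18)) = (2*12*(8 + 5))*(1451/(7 + 17**2) - 1785/(0*6 - 18)) = (2*12*13)*(1451/(7 + 289) - 1785/(0 - 18)) = 312*(1451/296 - 1785/(-18)) = 312*(1451*(1/296) - 1785*(-1/18)) = 312*(1451/296 + 595/6) = 312*(92413/888) = 1201369/37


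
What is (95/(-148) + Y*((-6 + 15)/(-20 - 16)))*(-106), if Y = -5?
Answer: -2385/37 ≈ -64.459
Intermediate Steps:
(95/(-148) + Y*((-6 + 15)/(-20 - 16)))*(-106) = (95/(-148) - 5*(-6 + 15)/(-20 - 16))*(-106) = (95*(-1/148) - 45/(-36))*(-106) = (-95/148 - 45*(-1)/36)*(-106) = (-95/148 - 5*(-1/4))*(-106) = (-95/148 + 5/4)*(-106) = (45/74)*(-106) = -2385/37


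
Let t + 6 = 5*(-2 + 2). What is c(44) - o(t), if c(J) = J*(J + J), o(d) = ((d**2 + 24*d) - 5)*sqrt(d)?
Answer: 3872 + 113*I*sqrt(6) ≈ 3872.0 + 276.79*I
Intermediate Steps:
t = -6 (t = -6 + 5*(-2 + 2) = -6 + 5*0 = -6 + 0 = -6)
o(d) = sqrt(d)*(-5 + d**2 + 24*d) (o(d) = (-5 + d**2 + 24*d)*sqrt(d) = sqrt(d)*(-5 + d**2 + 24*d))
c(J) = 2*J**2 (c(J) = J*(2*J) = 2*J**2)
c(44) - o(t) = 2*44**2 - sqrt(-6)*(-5 + (-6)**2 + 24*(-6)) = 2*1936 - I*sqrt(6)*(-5 + 36 - 144) = 3872 - I*sqrt(6)*(-113) = 3872 - (-113)*I*sqrt(6) = 3872 + 113*I*sqrt(6)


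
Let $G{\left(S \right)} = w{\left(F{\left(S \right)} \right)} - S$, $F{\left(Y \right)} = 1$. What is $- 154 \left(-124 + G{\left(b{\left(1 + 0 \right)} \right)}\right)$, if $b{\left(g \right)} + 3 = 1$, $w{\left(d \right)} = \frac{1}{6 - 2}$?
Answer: $\frac{37499}{2} \approx 18750.0$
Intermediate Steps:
$w{\left(d \right)} = \frac{1}{4}$
$b{\left(g \right)} = -2$ ($b{\left(g \right)} = -3 + 1 = -2$)
$G{\left(S \right)} = \frac{1}{4} - S$
$- 154 \left(-124 + G{\left(b{\left(1 + 0 \right)} \right)}\right) = - 154 \left(-124 + \left(\frac{1}{4} - -2\right)\right) = - 154 \left(-124 + \left(\frac{1}{4} + 2\right)\right) = - 154 \left(-124 + \frac{9}{4}\right) = \left(-154\right) \left(- \frac{487}{4}\right) = \frac{37499}{2}$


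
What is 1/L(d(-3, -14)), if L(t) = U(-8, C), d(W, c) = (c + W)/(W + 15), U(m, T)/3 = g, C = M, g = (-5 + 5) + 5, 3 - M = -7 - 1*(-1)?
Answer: 1/15 ≈ 0.066667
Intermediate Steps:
M = 9 (M = 3 - (-7 - 1*(-1)) = 3 - (-7 + 1) = 3 - 1*(-6) = 3 + 6 = 9)
g = 5 (g = 0 + 5 = 5)
C = 9
U(m, T) = 15 (U(m, T) = 3*5 = 15)
d(W, c) = (W + c)/(15 + W)
L(t) = 15
1/L(d(-3, -14)) = 1/15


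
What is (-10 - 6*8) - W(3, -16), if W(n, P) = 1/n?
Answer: -175/3 ≈ -58.333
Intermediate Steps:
(-10 - 6*8) - W(3, -16) = (-10 - 6*8) - 1/3 = (-10 - 48) - 1*1/3 = -58 - 1/3 = -175/3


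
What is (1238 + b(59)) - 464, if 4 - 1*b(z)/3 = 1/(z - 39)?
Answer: 15717/20 ≈ 785.85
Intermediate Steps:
b(z) = 12 - 3/(-39 + z) (b(z) = 12 - 3/(z - 39) = 12 - 3/(-39 + z))
(1238 + b(59)) - 464 = (1238 + 3*(-157 + 4*59)/(-39 + 59)) - 464 = (1238 + 3*(-157 + 236)/20) - 464 = (1238 + 3*(1/20)*79) - 464 = (1238 + 237/20) - 464 = 24997/20 - 464 = 15717/20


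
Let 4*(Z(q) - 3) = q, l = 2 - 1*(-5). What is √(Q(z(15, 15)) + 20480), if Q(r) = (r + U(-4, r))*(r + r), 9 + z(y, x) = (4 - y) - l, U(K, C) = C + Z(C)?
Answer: √94394/2 ≈ 153.62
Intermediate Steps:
l = 7 (l = 2 + 5 = 7)
Z(q) = 3 + q/4
U(K, C) = 3 + 5*C/4 (U(K, C) = C + (3 + C/4) = 3 + 5*C/4)
z(y, x) = -12 - y (z(y, x) = -9 + ((4 - y) - 1*7) = -9 + ((4 - y) - 7) = -9 + (-3 - y) = -12 - y)
Q(r) = 2*r*(3 + 9*r/4) (Q(r) = (r + (3 + 5*r/4))*(r + r) = (3 + 9*r/4)*(2*r) = 2*r*(3 + 9*r/4))
√(Q(z(15, 15)) + 20480) = √(3*(-12 - 1*15)*(4 + 3*(-12 - 1*15))/2 + 20480) = √(3*(-12 - 15)*(4 + 3*(-12 - 15))/2 + 20480) = √((3/2)*(-27)*(4 + 3*(-27)) + 20480) = √((3/2)*(-27)*(4 - 81) + 20480) = √((3/2)*(-27)*(-77) + 20480) = √(6237/2 + 20480) = √(47197/2) = √94394/2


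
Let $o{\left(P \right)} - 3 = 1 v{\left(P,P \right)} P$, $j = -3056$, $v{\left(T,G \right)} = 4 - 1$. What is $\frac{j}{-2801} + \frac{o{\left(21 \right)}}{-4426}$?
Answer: $\frac{6670495}{6198613} \approx 1.0761$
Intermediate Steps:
$v{\left(T,G \right)} = 3$
$o{\left(P \right)} = 3 + 3 P$ ($o{\left(P \right)} = 3 + 1 \cdot 3 P = 3 + 3 P$)
$\frac{j}{-2801} + \frac{o{\left(21 \right)}}{-4426} = - \frac{3056}{-2801} + \frac{3 + 3 \cdot 21}{-4426} = \left(-3056\right) \left(- \frac{1}{2801}\right) + \left(3 + 63\right) \left(- \frac{1}{4426}\right) = \frac{3056}{2801} + 66 \left(- \frac{1}{4426}\right) = \frac{3056}{2801} - \frac{33}{2213} = \frac{6670495}{6198613}$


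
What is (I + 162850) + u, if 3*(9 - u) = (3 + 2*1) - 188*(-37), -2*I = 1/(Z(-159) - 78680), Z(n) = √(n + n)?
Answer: 1490732210895154/9285814077 + I*√318/12381085436 ≈ 1.6054e+5 + 1.4403e-9*I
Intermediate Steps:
Z(n) = √2*√n (Z(n) = √(2*n) = √2*√n)
I = -1/(2*(-78680 + I*√318)) (I = -1/(2*(√2*√(-159) - 78680)) = -1/(2*(√2*(I*√159) - 78680)) = -1/(2*(I*√318 - 78680)) = -1/(2*(-78680 + I*√318)) ≈ 6.3549e-6 + 1.4403e-9*I)
u = -6934/3 (u = 9 - ((3 + 2*1) - 188*(-37))/3 = 9 - ((3 + 2) + 6956)/3 = 9 - (5 + 6956)/3 = 9 - ⅓*6961 = 9 - 6961/3 = -6934/3 ≈ -2311.3)
(I + 162850) + u = ((19670/3095271359 + I*√318/12381085436) + 162850) - 6934/3 = (504064940832820/3095271359 + I*√318/12381085436) - 6934/3 = 1490732210895154/9285814077 + I*√318/12381085436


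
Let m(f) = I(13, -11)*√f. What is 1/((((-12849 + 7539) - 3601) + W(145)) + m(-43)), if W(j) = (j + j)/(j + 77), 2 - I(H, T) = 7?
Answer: -109776336/978086773651 + 61605*I*√43/978086773651 ≈ -0.00011224 + 4.1302e-7*I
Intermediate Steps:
I(H, T) = -5 (I(H, T) = 2 - 1*7 = 2 - 7 = -5)
m(f) = -5*√f
W(j) = 2*j/(77 + j) (W(j) = (2*j)/(77 + j) = 2*j/(77 + j))
1/((((-12849 + 7539) - 3601) + W(145)) + m(-43)) = 1/((((-12849 + 7539) - 3601) + 2*145/(77 + 145)) - 5*I*√43) = 1/(((-5310 - 3601) + 2*145/222) - 5*I*√43) = 1/((-8911 + 2*145*(1/222)) - 5*I*√43) = 1/((-8911 + 145/111) - 5*I*√43) = 1/(-988976/111 - 5*I*√43)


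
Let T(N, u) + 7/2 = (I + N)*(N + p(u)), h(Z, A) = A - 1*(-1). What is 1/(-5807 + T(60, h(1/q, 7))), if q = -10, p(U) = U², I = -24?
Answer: -2/2693 ≈ -0.00074267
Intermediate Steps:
h(Z, A) = 1 + A (h(Z, A) = A + 1 = 1 + A)
T(N, u) = -7/2 + (-24 + N)*(N + u²)
1/(-5807 + T(60, h(1/q, 7))) = 1/(-5807 + (-7/2 + 60² - 24*60 - 24*(1 + 7)² + 60*(1 + 7)²)) = 1/(-5807 + (-7/2 + 3600 - 1440 - 24*8² + 60*8²)) = 1/(-5807 + (-7/2 + 3600 - 1440 - 24*64 + 60*64)) = 1/(-5807 + (-7/2 + 3600 - 1440 - 1536 + 3840)) = 1/(-5807 + 8921/2) = 1/(-2693/2) = -2/2693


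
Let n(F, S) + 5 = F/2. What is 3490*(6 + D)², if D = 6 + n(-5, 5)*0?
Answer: 502560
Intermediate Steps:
n(F, S) = -5 + F/2
D = 6 (D = 6 + (-5 + (½)*(-5))*0 = 6 + (-5 - 5/2)*0 = 6 - 15/2*0 = 6 + 0 = 6)
3490*(6 + D)² = 3490*(6 + 6)² = 3490*12² = 3490*144 = 502560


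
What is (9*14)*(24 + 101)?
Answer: 15750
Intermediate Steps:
(9*14)*(24 + 101) = 126*125 = 15750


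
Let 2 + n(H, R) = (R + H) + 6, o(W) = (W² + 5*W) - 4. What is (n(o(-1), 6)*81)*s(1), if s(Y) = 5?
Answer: 810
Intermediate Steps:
o(W) = -4 + W² + 5*W
n(H, R) = 4 + H + R (n(H, R) = -2 + ((R + H) + 6) = -2 + ((H + R) + 6) = -2 + (6 + H + R) = 4 + H + R)
(n(o(-1), 6)*81)*s(1) = ((4 + (-4 + (-1)² + 5*(-1)) + 6)*81)*5 = ((4 + (-4 + 1 - 5) + 6)*81)*5 = ((4 - 8 + 6)*81)*5 = (2*81)*5 = 162*5 = 810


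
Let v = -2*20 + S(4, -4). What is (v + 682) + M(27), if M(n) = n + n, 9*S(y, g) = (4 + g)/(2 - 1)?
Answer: 696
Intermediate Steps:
S(y, g) = 4/9 + g/9 (S(y, g) = ((4 + g)/(2 - 1))/9 = ((4 + g)/1)/9 = ((4 + g)*1)/9 = (4 + g)/9 = 4/9 + g/9)
M(n) = 2*n
v = -40 (v = -2*20 + (4/9 + (⅑)*(-4)) = -40 + (4/9 - 4/9) = -40 + 0 = -40)
(v + 682) + M(27) = (-40 + 682) + 2*27 = 642 + 54 = 696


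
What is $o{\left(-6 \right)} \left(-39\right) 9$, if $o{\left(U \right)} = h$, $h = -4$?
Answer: $1404$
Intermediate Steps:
$o{\left(U \right)} = -4$
$o{\left(-6 \right)} \left(-39\right) 9 = \left(-4\right) \left(-39\right) 9 = 156 \cdot 9 = 1404$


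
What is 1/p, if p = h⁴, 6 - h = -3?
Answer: 1/6561 ≈ 0.00015242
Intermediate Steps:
h = 9 (h = 6 - 1*(-3) = 6 + 3 = 9)
p = 6561 (p = 9⁴ = 6561)
1/p = 1/6561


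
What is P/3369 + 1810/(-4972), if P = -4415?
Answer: -14024635/8375334 ≈ -1.6745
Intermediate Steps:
P/3369 + 1810/(-4972) = -4415/3369 + 1810/(-4972) = -4415*1/3369 + 1810*(-1/4972) = -4415/3369 - 905/2486 = -14024635/8375334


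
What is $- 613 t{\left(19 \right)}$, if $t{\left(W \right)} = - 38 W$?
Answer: $442586$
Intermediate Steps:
$- 613 t{\left(19 \right)} = - 613 \left(\left(-38\right) 19\right) = \left(-613\right) \left(-722\right) = 442586$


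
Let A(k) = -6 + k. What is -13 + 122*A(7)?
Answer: 109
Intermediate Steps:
-13 + 122*A(7) = -13 + 122*(-6 + 7) = -13 + 122*1 = -13 + 122 = 109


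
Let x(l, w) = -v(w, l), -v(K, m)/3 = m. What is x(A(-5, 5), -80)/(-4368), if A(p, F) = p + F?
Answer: 0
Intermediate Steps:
v(K, m) = -3*m
A(p, F) = F + p
x(l, w) = 3*l (x(l, w) = -(-3)*l = 3*l)
x(A(-5, 5), -80)/(-4368) = (3*(5 - 5))/(-4368) = (3*0)*(-1/4368) = 0*(-1/4368) = 0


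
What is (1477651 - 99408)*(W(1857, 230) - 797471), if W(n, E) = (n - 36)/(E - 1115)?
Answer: -324237939512136/295 ≈ -1.0991e+12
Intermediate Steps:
W(n, E) = (-36 + n)/(-1115 + E)
(1477651 - 99408)*(W(1857, 230) - 797471) = (1477651 - 99408)*((-36 + 1857)/(-1115 + 230) - 797471) = 1378243*(1821/(-885) - 797471) = 1378243*(-1/885*1821 - 797471) = 1378243*(-607/295 - 797471) = 1378243*(-235254552/295) = -324237939512136/295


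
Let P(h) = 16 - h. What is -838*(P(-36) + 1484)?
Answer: -1287168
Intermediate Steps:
-838*(P(-36) + 1484) = -838*((16 - 1*(-36)) + 1484) = -838*((16 + 36) + 1484) = -838*(52 + 1484) = -838*1536 = -1287168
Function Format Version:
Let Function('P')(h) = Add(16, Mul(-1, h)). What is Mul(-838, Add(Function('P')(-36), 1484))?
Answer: -1287168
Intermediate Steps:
Mul(-838, Add(Function('P')(-36), 1484)) = Mul(-838, Add(Add(16, Mul(-1, -36)), 1484)) = Mul(-838, Add(Add(16, 36), 1484)) = Mul(-838, Add(52, 1484)) = Mul(-838, 1536) = -1287168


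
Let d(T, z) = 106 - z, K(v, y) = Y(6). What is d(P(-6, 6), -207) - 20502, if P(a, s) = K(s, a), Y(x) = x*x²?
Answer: -20189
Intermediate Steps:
Y(x) = x³
K(v, y) = 216 (K(v, y) = 6³ = 216)
P(a, s) = 216
d(P(-6, 6), -207) - 20502 = (106 - 1*(-207)) - 20502 = (106 + 207) - 20502 = 313 - 20502 = -20189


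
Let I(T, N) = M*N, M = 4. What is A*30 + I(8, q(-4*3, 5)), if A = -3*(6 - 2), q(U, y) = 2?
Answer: -352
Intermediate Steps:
I(T, N) = 4*N
A = -12 (A = -3*4 = -12)
A*30 + I(8, q(-4*3, 5)) = -12*30 + 4*2 = -360 + 8 = -352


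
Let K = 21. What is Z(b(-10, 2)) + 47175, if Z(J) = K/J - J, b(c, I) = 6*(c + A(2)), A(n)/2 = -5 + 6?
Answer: 755561/16 ≈ 47223.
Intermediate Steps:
A(n) = 2 (A(n) = 2*(-5 + 6) = 2*1 = 2)
b(c, I) = 12 + 6*c (b(c, I) = 6*(c + 2) = 6*(2 + c) = 12 + 6*c)
Z(J) = -J + 21/J (Z(J) = 21/J - J = -J + 21/J)
Z(b(-10, 2)) + 47175 = (-(12 + 6*(-10)) + 21/(12 + 6*(-10))) + 47175 = (-(12 - 60) + 21/(12 - 60)) + 47175 = (-1*(-48) + 21/(-48)) + 47175 = (48 + 21*(-1/48)) + 47175 = (48 - 7/16) + 47175 = 761/16 + 47175 = 755561/16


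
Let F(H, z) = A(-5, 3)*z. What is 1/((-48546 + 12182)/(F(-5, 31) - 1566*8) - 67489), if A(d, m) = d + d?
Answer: -6419/433193709 ≈ -1.4818e-5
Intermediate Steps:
A(d, m) = 2*d
F(H, z) = -10*z (F(H, z) = (2*(-5))*z = -10*z)
1/((-48546 + 12182)/(F(-5, 31) - 1566*8) - 67489) = 1/((-48546 + 12182)/(-10*31 - 1566*8) - 67489) = 1/(-36364/(-310 - 12528) - 67489) = 1/(-36364/(-12838) - 67489) = 1/(-36364*(-1/12838) - 67489) = 1/(18182/6419 - 67489) = 1/(-433193709/6419) = -6419/433193709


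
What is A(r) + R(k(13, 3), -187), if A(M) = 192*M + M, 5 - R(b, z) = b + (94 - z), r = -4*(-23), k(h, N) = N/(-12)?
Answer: 69921/4 ≈ 17480.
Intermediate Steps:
k(h, N) = -N/12 (k(h, N) = N*(-1/12) = -N/12)
r = 92
R(b, z) = -89 + z - b (R(b, z) = 5 - (b + (94 - z)) = 5 - (94 + b - z) = 5 + (-94 + z - b) = -89 + z - b)
A(M) = 193*M
A(r) + R(k(13, 3), -187) = 193*92 + (-89 - 187 - (-1)*3/12) = 17756 + (-89 - 187 - 1*(-¼)) = 17756 + (-89 - 187 + ¼) = 17756 - 1103/4 = 69921/4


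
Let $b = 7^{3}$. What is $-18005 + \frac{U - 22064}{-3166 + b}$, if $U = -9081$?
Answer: $- \frac{50796970}{2823} \approx -17994.0$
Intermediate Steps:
$b = 343$
$-18005 + \frac{U - 22064}{-3166 + b} = -18005 + \frac{-9081 - 22064}{-3166 + 343} = -18005 - \frac{31145}{-2823} = -18005 - - \frac{31145}{2823} = -18005 + \frac{31145}{2823} = - \frac{50796970}{2823}$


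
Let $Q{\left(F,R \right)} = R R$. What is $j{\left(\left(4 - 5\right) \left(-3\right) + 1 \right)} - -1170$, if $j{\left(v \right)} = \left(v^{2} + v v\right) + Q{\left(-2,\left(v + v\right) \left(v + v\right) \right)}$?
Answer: $5298$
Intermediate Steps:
$Q{\left(F,R \right)} = R^{2}$
$j{\left(v \right)} = 2 v^{2} + 16 v^{4}$ ($j{\left(v \right)} = \left(v^{2} + v v\right) + \left(\left(v + v\right) \left(v + v\right)\right)^{2} = \left(v^{2} + v^{2}\right) + \left(2 v 2 v\right)^{2} = 2 v^{2} + \left(4 v^{2}\right)^{2} = 2 v^{2} + 16 v^{4}$)
$j{\left(\left(4 - 5\right) \left(-3\right) + 1 \right)} - -1170 = \left(\left(4 - 5\right) \left(-3\right) + 1\right)^{2} \left(2 + 16 \left(\left(4 - 5\right) \left(-3\right) + 1\right)^{2}\right) - -1170 = \left(\left(4 - 5\right) \left(-3\right) + 1\right)^{2} \left(2 + 16 \left(\left(4 - 5\right) \left(-3\right) + 1\right)^{2}\right) + 1170 = \left(\left(-1\right) \left(-3\right) + 1\right)^{2} \left(2 + 16 \left(\left(-1\right) \left(-3\right) + 1\right)^{2}\right) + 1170 = \left(3 + 1\right)^{2} \left(2 + 16 \left(3 + 1\right)^{2}\right) + 1170 = 4^{2} \left(2 + 16 \cdot 4^{2}\right) + 1170 = 16 \left(2 + 16 \cdot 16\right) + 1170 = 16 \left(2 + 256\right) + 1170 = 16 \cdot 258 + 1170 = 4128 + 1170 = 5298$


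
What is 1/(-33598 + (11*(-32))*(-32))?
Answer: -1/22334 ≈ -4.4775e-5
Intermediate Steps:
1/(-33598 + (11*(-32))*(-32)) = 1/(-33598 - 352*(-32)) = 1/(-33598 + 11264) = 1/(-22334) = -1/22334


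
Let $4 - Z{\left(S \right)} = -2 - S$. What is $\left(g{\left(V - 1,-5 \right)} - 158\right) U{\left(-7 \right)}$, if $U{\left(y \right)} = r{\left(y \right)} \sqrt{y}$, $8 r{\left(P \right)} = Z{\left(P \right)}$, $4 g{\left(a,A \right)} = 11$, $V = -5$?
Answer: $\frac{621 i \sqrt{7}}{32} \approx 51.344 i$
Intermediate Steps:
$g{\left(a,A \right)} = \frac{11}{4}$ ($g{\left(a,A \right)} = \frac{1}{4} \cdot 11 = \frac{11}{4}$)
$Z{\left(S \right)} = 6 + S$ ($Z{\left(S \right)} = 4 - \left(-2 - S\right) = 4 + \left(2 + S\right) = 6 + S$)
$r{\left(P \right)} = \frac{3}{4} + \frac{P}{8}$ ($r{\left(P \right)} = \frac{6 + P}{8} = \frac{3}{4} + \frac{P}{8}$)
$U{\left(y \right)} = \sqrt{y} \left(\frac{3}{4} + \frac{y}{8}\right)$ ($U{\left(y \right)} = \left(\frac{3}{4} + \frac{y}{8}\right) \sqrt{y} = \sqrt{y} \left(\frac{3}{4} + \frac{y}{8}\right)$)
$\left(g{\left(V - 1,-5 \right)} - 158\right) U{\left(-7 \right)} = \left(\frac{11}{4} - 158\right) \frac{\sqrt{-7} \left(6 - 7\right)}{8} = - \frac{621 \cdot \frac{1}{8} i \sqrt{7} \left(-1\right)}{4} = - \frac{621 \left(- \frac{i \sqrt{7}}{8}\right)}{4} = \frac{621 i \sqrt{7}}{32}$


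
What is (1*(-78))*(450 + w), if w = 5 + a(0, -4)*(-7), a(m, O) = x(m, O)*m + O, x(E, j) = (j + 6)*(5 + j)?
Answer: -37674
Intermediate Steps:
x(E, j) = (5 + j)*(6 + j) (x(E, j) = (6 + j)*(5 + j) = (5 + j)*(6 + j))
a(m, O) = O + m*(30 + O² + 11*O) (a(m, O) = (30 + O² + 11*O)*m + O = m*(30 + O² + 11*O) + O = O + m*(30 + O² + 11*O))
w = 33 (w = 5 + (-4 + 0*(30 + (-4)² + 11*(-4)))*(-7) = 5 + (-4 + 0*(30 + 16 - 44))*(-7) = 5 + (-4 + 0*2)*(-7) = 5 + (-4 + 0)*(-7) = 5 - 4*(-7) = 5 + 28 = 33)
(1*(-78))*(450 + w) = (1*(-78))*(450 + 33) = -78*483 = -37674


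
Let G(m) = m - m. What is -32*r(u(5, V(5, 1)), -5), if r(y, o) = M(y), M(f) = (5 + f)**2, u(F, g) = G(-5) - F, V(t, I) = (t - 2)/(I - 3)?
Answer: 0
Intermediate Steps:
G(m) = 0
V(t, I) = (-2 + t)/(-3 + I)
u(F, g) = -F (u(F, g) = 0 - F = -F)
r(y, o) = (5 + y)**2
-32*r(u(5, V(5, 1)), -5) = -32*(5 - 1*5)**2 = -32*(5 - 5)**2 = -32*0**2 = -32*0 = 0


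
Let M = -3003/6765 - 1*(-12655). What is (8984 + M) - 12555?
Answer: 1862129/205 ≈ 9083.6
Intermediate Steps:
M = 2594184/205 (M = -3003*1/6765 + 12655 = -91/205 + 12655 = 2594184/205 ≈ 12655.)
(8984 + M) - 12555 = (8984 + 2594184/205) - 12555 = 4435904/205 - 12555 = 1862129/205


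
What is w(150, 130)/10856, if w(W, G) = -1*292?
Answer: -73/2714 ≈ -0.026898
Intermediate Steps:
w(W, G) = -292
w(150, 130)/10856 = -292/10856 = -292*1/10856 = -73/2714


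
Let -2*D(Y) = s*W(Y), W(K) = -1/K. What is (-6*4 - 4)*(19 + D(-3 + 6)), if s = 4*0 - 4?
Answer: -1540/3 ≈ -513.33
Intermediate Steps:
s = -4 (s = 0 - 4 = -4)
D(Y) = -2/Y (D(Y) = -(-2)*(-1/Y) = -2/Y)
(-6*4 - 4)*(19 + D(-3 + 6)) = (-6*4 - 4)*(19 - 2/(-3 + 6)) = (-24 - 4)*(19 - 2/3) = -28*(19 - 2*1/3) = -28*(19 - 2/3) = -28*55/3 = -1540/3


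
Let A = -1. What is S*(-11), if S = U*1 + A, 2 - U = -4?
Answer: -55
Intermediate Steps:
U = 6 (U = 2 - 1*(-4) = 2 + 4 = 6)
S = 5 (S = 6*1 - 1 = 6 - 1 = 5)
S*(-11) = 5*(-11) = -55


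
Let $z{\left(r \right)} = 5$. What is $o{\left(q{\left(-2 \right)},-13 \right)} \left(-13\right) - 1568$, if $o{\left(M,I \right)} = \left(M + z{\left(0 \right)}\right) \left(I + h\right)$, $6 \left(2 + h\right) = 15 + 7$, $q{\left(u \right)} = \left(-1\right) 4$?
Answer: $- \frac{4262}{3} \approx -1420.7$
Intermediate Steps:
$q{\left(u \right)} = -4$
$h = \frac{5}{3}$ ($h = -2 + \frac{15 + 7}{6} = -2 + \frac{1}{6} \cdot 22 = -2 + \frac{11}{3} = \frac{5}{3} \approx 1.6667$)
$o{\left(M,I \right)} = \left(5 + M\right) \left(\frac{5}{3} + I\right)$ ($o{\left(M,I \right)} = \left(M + 5\right) \left(I + \frac{5}{3}\right) = \left(5 + M\right) \left(\frac{5}{3} + I\right)$)
$o{\left(q{\left(-2 \right)},-13 \right)} \left(-13\right) - 1568 = \left(\frac{25}{3} + 5 \left(-13\right) + \frac{5}{3} \left(-4\right) - -52\right) \left(-13\right) - 1568 = \left(\frac{25}{3} - 65 - \frac{20}{3} + 52\right) \left(-13\right) - 1568 = \left(- \frac{34}{3}\right) \left(-13\right) - 1568 = \frac{442}{3} - 1568 = - \frac{4262}{3}$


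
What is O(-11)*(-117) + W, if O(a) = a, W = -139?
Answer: 1148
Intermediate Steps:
O(-11)*(-117) + W = -11*(-117) - 139 = 1287 - 139 = 1148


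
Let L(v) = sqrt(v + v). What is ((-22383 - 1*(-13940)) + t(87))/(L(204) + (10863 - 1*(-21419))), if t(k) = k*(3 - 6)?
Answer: -70245632/260531779 + 4352*sqrt(102)/260531779 ≈ -0.26946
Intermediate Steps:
L(v) = sqrt(2)*sqrt(v) (L(v) = sqrt(2*v) = sqrt(2)*sqrt(v))
t(k) = -3*k (t(k) = k*(-3) = -3*k)
((-22383 - 1*(-13940)) + t(87))/(L(204) + (10863 - 1*(-21419))) = ((-22383 - 1*(-13940)) - 3*87)/(sqrt(2)*sqrt(204) + (10863 - 1*(-21419))) = ((-22383 + 13940) - 261)/(sqrt(2)*(2*sqrt(51)) + (10863 + 21419)) = (-8443 - 261)/(2*sqrt(102) + 32282) = -8704/(32282 + 2*sqrt(102))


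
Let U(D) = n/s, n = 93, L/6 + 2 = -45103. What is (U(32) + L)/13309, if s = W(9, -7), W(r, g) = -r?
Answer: -811921/39927 ≈ -20.335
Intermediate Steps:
L = -270630 (L = -12 + 6*(-45103) = -12 - 270618 = -270630)
s = -9 (s = -1*9 = -9)
U(D) = -31/3 (U(D) = 93/(-9) = 93*(-⅑) = -31/3)
(U(32) + L)/13309 = (-31/3 - 270630)/13309 = -811921/3*1/13309 = -811921/39927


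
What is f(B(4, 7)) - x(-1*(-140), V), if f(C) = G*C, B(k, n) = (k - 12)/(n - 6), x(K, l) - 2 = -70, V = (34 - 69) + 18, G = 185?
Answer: -1412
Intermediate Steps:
V = -17 (V = -35 + 18 = -17)
x(K, l) = -68 (x(K, l) = 2 - 70 = -68)
B(k, n) = (-12 + k)/(-6 + n)
f(C) = 185*C
f(B(4, 7)) - x(-1*(-140), V) = 185*((-12 + 4)/(-6 + 7)) - 1*(-68) = 185*(-8/1) + 68 = 185*(1*(-8)) + 68 = 185*(-8) + 68 = -1480 + 68 = -1412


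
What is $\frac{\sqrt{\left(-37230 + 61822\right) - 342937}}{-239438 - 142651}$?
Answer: $- \frac{i \sqrt{318345}}{382089} \approx - 0.0014767 i$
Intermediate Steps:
$\frac{\sqrt{\left(-37230 + 61822\right) - 342937}}{-239438 - 142651} = \frac{\sqrt{24592 - 342937}}{-382089} = \sqrt{-318345} \left(- \frac{1}{382089}\right) = i \sqrt{318345} \left(- \frac{1}{382089}\right) = - \frac{i \sqrt{318345}}{382089}$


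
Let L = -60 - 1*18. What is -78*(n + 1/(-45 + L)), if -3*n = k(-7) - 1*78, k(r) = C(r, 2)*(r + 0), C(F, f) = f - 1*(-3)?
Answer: -120432/41 ≈ -2937.4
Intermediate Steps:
C(F, f) = 3 + f (C(F, f) = f + 3 = 3 + f)
k(r) = 5*r (k(r) = (3 + 2)*(r + 0) = 5*r)
L = -78 (L = -60 - 18 = -78)
n = 113/3 (n = -(5*(-7) - 1*78)/3 = -(-35 - 78)/3 = -⅓*(-113) = 113/3 ≈ 37.667)
-78*(n + 1/(-45 + L)) = -78*(113/3 + 1/(-45 - 78)) = -78*(113/3 + 1/(-123)) = -78*(113/3 - 1/123) = -78*1544/41 = -120432/41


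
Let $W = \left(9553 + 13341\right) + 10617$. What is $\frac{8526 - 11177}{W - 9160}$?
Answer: $- \frac{2651}{24351} \approx -0.10887$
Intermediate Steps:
$W = 33511$ ($W = 22894 + 10617 = 33511$)
$\frac{8526 - 11177}{W - 9160} = \frac{8526 - 11177}{33511 - 9160} = - \frac{2651}{24351}$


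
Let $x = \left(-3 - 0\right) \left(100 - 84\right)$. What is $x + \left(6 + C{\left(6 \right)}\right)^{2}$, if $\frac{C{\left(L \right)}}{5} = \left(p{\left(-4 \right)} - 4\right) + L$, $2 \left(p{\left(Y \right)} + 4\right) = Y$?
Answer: $148$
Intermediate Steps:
$p{\left(Y \right)} = -4 + \frac{Y}{2}$
$C{\left(L \right)} = -50 + 5 L$ ($C{\left(L \right)} = 5 \left(\left(\left(-4 + \frac{1}{2} \left(-4\right)\right) - 4\right) + L\right) = 5 \left(\left(\left(-4 - 2\right) - 4\right) + L\right) = 5 \left(\left(-6 - 4\right) + L\right) = 5 \left(-10 + L\right) = -50 + 5 L$)
$x = -48$ ($x = \left(-3 + 0\right) 16 = \left(-3\right) 16 = -48$)
$x + \left(6 + C{\left(6 \right)}\right)^{2} = -48 + \left(6 + \left(-50 + 5 \cdot 6\right)\right)^{2} = -48 + \left(6 + \left(-50 + 30\right)\right)^{2} = -48 + \left(6 - 20\right)^{2} = -48 + \left(-14\right)^{2} = -48 + 196 = 148$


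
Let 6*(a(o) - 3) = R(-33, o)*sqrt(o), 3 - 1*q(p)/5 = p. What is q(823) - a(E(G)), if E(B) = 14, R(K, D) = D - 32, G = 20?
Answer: -4103 + 3*sqrt(14) ≈ -4091.8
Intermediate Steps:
q(p) = 15 - 5*p
R(K, D) = -32 + D
a(o) = 3 + sqrt(o)*(-32 + o)/6 (a(o) = 3 + ((-32 + o)*sqrt(o))/6 = 3 + (sqrt(o)*(-32 + o))/6 = 3 + sqrt(o)*(-32 + o)/6)
q(823) - a(E(G)) = (15 - 5*823) - (3 + sqrt(14)*(-32 + 14)/6) = (15 - 4115) - (3 + (1/6)*sqrt(14)*(-18)) = -4100 - (3 - 3*sqrt(14)) = -4100 + (-3 + 3*sqrt(14)) = -4103 + 3*sqrt(14)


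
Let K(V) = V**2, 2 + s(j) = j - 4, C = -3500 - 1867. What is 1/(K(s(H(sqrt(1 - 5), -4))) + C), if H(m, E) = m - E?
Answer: -5367/28804753 + 8*I/28804753 ≈ -0.00018632 + 2.7773e-7*I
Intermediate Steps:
C = -5367
s(j) = -6 + j (s(j) = -2 + (j - 4) = -2 + (-4 + j) = -6 + j)
1/(K(s(H(sqrt(1 - 5), -4))) + C) = 1/((-6 + (sqrt(1 - 5) - 1*(-4)))**2 - 5367) = 1/((-6 + (sqrt(-4) + 4))**2 - 5367) = 1/((-6 + (2*I + 4))**2 - 5367) = 1/((-6 + (4 + 2*I))**2 - 5367) = 1/((-2 + 2*I)**2 - 5367) = 1/(-5367 + (-2 + 2*I)**2)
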